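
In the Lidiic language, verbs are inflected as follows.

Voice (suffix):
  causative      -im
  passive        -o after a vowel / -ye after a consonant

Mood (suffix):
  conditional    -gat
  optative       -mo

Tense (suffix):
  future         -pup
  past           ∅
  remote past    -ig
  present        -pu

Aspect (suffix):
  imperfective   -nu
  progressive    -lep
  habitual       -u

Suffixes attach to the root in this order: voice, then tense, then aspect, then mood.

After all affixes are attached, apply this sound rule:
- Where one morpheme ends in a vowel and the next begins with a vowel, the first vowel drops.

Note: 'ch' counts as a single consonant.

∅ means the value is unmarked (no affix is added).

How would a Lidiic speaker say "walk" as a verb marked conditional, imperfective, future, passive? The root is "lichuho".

Attach voice passive -o (after vowel 'o') → lichuhoo.
Attach tense future -pup → lichuhoopup.
Attach aspect imperfective -nu → lichuhoopupnu.
Attach mood conditional -gat → lichuhoopupnugat.
Apply vowel deletion: lichuhoopupnugat → lichuhopupnugat.

lichuhopupnugat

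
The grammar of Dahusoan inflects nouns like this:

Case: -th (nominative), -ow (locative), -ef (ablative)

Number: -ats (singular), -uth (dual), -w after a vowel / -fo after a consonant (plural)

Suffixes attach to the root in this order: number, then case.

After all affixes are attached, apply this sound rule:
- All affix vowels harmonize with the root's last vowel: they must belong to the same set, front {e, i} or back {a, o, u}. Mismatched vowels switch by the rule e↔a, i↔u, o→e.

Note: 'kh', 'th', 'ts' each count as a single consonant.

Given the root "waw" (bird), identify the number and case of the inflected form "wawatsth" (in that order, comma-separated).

Segment: waw-ats-th.
number: -ats → singular.
case: -th → nominative.

singular, nominative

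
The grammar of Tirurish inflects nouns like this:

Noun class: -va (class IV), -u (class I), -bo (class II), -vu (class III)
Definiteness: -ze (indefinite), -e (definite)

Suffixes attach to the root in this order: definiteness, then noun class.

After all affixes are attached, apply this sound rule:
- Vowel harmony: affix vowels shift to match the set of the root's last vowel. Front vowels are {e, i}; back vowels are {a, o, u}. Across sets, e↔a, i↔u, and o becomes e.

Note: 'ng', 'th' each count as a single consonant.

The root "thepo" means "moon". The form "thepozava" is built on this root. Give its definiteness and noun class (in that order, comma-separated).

Segment: thepo-ze-va.
definiteness: -ze → indefinite.
noun class: -va → class IV.

indefinite, class IV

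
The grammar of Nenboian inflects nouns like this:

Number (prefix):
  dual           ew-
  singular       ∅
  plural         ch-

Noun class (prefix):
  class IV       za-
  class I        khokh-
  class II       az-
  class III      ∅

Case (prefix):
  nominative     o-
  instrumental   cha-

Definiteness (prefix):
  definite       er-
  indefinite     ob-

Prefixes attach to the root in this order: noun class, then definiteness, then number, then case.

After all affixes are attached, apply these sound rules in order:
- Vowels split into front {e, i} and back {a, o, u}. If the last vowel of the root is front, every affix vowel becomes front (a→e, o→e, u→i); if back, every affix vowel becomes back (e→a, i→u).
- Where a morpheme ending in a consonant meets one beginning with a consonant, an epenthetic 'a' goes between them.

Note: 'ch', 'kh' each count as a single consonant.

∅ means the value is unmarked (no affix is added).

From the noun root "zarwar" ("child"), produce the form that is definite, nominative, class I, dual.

Attach noun class class I khokh- → khokhzarwar.
Attach definiteness definite er- → erkhokhzarwar.
Attach number dual ew- → ewerkhokhzarwar.
Attach case nominative o- → oewerkhokhzarwar.
Apply vowel harmony: oewerkhokhzarwar → oawarkhokhzarwar.
Apply epenthesis: oawarkhokhzarwar → oawarakhokhazarwar.

oawarakhokhazarwar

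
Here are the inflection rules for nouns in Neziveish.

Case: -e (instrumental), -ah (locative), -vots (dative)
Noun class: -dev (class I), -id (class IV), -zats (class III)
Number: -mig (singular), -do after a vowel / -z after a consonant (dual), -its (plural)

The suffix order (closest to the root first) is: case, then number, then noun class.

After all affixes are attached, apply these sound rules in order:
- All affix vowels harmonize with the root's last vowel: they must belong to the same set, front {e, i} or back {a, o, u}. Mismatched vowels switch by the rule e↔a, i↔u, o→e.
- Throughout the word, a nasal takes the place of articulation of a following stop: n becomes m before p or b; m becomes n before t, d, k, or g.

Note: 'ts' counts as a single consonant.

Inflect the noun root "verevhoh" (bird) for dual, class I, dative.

verevhohvotszdav

Attach case dative -vots → verevhohvots.
Attach number dual -z (after consonant 'ts') → verevhohvotsz.
Attach noun class class I -dev → verevhohvotszdev.
Apply vowel harmony: verevhohvotszdev → verevhohvotszdav.
Nasal assimilation: no change.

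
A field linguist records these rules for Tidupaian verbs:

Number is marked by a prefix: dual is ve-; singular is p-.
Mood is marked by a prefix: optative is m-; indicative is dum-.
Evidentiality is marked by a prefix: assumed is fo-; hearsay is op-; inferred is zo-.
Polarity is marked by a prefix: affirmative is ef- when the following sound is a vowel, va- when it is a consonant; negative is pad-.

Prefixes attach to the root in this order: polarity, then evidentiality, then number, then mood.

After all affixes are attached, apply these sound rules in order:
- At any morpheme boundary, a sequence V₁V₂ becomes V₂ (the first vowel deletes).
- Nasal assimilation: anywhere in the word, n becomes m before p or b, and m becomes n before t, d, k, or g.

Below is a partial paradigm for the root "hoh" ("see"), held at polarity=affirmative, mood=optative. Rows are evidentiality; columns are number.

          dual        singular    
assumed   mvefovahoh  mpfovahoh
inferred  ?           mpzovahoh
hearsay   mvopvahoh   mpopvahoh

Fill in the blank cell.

Attach polarity affirmative va- (before consonant 'h') → vahoh.
Attach evidentiality inferred zo- → zovahoh.
Attach number dual ve- → vezovahoh.
Attach mood optative m- → mvezovahoh.
Vowel deletion: no change.
Nasal assimilation: no change.

mvezovahoh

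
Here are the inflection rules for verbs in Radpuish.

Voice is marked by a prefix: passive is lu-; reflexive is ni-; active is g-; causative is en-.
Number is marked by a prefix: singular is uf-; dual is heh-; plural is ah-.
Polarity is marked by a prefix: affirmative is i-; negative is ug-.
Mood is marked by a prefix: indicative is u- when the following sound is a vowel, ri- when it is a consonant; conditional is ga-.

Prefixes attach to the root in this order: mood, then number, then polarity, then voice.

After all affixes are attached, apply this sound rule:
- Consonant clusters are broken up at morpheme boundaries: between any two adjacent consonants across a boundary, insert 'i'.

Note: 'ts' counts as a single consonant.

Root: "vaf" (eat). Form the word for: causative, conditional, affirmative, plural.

Attach mood conditional ga- → gavaf.
Attach number plural ah- → ahgavaf.
Attach polarity affirmative i- → iahgavaf.
Attach voice causative en- → eniahgavaf.
Apply epenthesis: eniahgavaf → eniahigavaf.

eniahigavaf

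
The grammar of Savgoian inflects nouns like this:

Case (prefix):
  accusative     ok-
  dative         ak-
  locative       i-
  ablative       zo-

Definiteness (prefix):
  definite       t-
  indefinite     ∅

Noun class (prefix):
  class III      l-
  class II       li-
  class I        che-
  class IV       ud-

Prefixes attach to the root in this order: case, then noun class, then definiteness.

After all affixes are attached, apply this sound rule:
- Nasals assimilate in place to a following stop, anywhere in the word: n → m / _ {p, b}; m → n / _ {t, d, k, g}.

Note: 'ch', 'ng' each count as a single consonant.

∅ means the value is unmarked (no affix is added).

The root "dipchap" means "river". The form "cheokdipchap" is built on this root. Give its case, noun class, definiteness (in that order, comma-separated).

Segment: che-ok-dipchap.
case: ok- → accusative.
noun class: che- → class I.
definiteness: ∅ → indefinite.

accusative, class I, indefinite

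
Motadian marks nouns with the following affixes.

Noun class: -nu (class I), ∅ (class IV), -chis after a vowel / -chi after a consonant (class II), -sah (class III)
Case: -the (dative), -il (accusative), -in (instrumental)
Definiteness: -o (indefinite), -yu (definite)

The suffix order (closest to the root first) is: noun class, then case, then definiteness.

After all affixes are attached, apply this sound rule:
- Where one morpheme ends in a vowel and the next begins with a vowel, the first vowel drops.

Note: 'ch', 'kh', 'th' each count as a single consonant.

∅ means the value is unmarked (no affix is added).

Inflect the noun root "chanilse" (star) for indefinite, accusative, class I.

chanilsenilo

Attach noun class class I -nu → chanilsenu.
Attach case accusative -il → chanilsenuil.
Attach definiteness indefinite -o → chanilsenuilo.
Apply vowel deletion: chanilsenuilo → chanilsenilo.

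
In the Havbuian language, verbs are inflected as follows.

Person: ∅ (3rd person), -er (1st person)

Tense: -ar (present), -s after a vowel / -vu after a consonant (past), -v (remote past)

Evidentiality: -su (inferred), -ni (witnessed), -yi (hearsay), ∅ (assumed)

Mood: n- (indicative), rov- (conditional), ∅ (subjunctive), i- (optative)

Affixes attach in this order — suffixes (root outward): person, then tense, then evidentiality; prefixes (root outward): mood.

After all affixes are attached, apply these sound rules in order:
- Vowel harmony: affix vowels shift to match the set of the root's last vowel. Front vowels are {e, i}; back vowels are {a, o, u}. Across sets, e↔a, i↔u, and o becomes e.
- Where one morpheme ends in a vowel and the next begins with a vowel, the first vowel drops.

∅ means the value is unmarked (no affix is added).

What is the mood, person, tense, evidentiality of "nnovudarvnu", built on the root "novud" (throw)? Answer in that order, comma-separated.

Segment: n-novud-er-v-ni.
mood: n- → indicative.
person: -er → 1st person.
tense: -v → remote past.
evidentiality: -ni → witnessed.

indicative, 1st person, remote past, witnessed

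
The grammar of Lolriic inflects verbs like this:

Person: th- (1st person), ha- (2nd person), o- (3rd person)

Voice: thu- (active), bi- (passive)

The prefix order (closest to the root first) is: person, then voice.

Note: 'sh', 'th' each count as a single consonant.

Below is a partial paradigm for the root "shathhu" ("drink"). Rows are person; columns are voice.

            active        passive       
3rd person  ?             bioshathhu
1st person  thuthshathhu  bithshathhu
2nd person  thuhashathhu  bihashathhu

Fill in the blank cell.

Attach person 3rd person o- → oshathhu.
Attach voice active thu- → thuoshathhu.

thuoshathhu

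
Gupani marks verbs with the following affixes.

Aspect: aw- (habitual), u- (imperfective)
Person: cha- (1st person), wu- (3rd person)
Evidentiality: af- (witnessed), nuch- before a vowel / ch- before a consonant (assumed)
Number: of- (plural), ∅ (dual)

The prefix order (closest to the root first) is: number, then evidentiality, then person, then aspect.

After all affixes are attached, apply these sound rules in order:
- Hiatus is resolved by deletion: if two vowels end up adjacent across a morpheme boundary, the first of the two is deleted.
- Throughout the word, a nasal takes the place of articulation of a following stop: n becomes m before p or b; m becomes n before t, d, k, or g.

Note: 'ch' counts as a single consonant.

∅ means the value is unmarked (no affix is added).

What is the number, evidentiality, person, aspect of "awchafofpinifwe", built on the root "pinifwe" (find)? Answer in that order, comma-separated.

plural, witnessed, 1st person, habitual

Segment: aw-cha-af-of-pinifwe.
number: of- → plural.
evidentiality: af- → witnessed.
person: cha- → 1st person.
aspect: aw- → habitual.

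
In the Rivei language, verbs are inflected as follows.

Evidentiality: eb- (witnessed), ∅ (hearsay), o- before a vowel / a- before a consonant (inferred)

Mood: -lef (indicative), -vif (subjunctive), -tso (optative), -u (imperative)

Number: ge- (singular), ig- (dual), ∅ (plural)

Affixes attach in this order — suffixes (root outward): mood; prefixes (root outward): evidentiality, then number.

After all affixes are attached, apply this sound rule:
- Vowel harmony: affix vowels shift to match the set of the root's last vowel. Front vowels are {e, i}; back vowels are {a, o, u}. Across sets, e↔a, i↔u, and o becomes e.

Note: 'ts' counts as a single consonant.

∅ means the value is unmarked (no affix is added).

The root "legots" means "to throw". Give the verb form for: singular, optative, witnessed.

gaablegotstso

Attach mood optative -tso → legotstso.
Attach evidentiality witnessed eb- → eblegotstso.
Attach number singular ge- → geeblegotstso.
Apply vowel harmony: geeblegotstso → gaablegotstso.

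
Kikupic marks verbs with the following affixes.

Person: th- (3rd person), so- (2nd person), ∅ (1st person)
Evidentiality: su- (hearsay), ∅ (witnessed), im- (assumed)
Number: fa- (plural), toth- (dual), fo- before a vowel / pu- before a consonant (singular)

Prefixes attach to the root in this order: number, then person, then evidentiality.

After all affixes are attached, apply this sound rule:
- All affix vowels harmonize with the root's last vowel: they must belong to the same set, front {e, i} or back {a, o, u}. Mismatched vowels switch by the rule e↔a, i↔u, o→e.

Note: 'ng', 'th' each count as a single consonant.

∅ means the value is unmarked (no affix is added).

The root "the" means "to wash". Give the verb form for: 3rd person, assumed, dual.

Attach number dual toth- → toththe.
Attach person 3rd person th- → thtoththe.
Attach evidentiality assumed im- → imthtoththe.
Apply vowel harmony: imthtoththe → imthteththe.

imthteththe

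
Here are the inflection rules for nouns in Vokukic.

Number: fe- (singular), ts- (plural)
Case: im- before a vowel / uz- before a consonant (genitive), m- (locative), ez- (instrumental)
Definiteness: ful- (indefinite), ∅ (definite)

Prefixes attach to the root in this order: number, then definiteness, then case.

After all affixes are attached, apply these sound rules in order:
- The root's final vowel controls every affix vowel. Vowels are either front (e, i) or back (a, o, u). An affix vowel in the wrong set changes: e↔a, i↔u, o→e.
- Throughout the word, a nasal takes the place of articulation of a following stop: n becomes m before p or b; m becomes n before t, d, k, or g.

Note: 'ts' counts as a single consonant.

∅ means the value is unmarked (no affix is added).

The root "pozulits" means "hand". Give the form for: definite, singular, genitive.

Attach number singular fe- → fepozulits.
definiteness = definite: zero marking, form stays fepozulits.
Attach case genitive uz- (before consonant 'f') → uzfepozulits.
Apply vowel harmony: uzfepozulits → izfepozulits.
Nasal assimilation: no change.

izfepozulits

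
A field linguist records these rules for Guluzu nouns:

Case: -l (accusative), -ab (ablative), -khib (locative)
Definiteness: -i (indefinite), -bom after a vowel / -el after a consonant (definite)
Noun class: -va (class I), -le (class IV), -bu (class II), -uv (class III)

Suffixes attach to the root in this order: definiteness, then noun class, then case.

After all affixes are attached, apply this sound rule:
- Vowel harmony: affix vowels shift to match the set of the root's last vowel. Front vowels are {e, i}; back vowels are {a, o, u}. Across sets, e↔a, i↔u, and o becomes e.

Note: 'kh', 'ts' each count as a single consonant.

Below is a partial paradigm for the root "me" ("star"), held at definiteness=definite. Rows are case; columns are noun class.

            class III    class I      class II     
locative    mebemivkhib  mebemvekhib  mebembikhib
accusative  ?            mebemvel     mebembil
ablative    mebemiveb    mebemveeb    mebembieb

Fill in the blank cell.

Attach definiteness definite -bom (after vowel 'e') → mebom.
Attach noun class class III -uv → mebomuv.
Attach case accusative -l → mebomuvl.
Apply vowel harmony: mebomuvl → mebemivl.

mebemivl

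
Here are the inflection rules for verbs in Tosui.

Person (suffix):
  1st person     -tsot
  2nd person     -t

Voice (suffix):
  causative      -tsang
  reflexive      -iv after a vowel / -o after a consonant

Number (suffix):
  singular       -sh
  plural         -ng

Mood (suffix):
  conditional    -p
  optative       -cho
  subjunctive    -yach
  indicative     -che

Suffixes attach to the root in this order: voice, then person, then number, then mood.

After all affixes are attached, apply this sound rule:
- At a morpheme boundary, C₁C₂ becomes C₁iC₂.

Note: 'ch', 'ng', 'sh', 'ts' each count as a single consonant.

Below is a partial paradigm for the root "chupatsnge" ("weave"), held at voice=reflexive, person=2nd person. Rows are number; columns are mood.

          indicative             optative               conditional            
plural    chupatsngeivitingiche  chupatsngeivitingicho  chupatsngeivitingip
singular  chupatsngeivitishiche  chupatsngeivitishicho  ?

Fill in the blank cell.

chupatsngeivitiship

Attach voice reflexive -iv (after vowel 'e') → chupatsngeiv.
Attach person 2nd person -t → chupatsngeivt.
Attach number singular -sh → chupatsngeivtsh.
Attach mood conditional -p → chupatsngeivtshp.
Apply epenthesis: chupatsngeivtshp → chupatsngeivitiship.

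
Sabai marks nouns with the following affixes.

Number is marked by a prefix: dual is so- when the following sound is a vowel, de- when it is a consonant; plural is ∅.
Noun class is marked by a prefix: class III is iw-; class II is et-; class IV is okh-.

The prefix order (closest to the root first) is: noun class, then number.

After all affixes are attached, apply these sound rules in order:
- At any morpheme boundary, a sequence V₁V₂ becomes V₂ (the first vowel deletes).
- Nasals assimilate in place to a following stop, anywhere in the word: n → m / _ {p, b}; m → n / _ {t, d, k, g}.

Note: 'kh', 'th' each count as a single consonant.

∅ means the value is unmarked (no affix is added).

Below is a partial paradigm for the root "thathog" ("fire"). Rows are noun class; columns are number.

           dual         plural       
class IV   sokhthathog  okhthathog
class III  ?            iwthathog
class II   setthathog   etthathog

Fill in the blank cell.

Attach noun class class III iw- → iwthathog.
Attach number dual so- (before vowel 'i') → soiwthathog.
Apply vowel deletion: soiwthathog → siwthathog.
Nasal assimilation: no change.

siwthathog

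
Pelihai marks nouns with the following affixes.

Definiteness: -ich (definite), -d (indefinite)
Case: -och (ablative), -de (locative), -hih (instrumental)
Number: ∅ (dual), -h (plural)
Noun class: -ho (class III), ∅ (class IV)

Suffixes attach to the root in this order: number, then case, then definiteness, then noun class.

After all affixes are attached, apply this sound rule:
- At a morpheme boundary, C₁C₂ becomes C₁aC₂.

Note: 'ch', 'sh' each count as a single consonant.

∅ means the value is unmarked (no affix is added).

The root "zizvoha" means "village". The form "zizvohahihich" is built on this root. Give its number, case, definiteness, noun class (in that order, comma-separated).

dual, instrumental, definite, class IV

Segment: zizvoha-hih-ich.
number: ∅ → dual.
case: -hih → instrumental.
definiteness: -ich → definite.
noun class: ∅ → class IV.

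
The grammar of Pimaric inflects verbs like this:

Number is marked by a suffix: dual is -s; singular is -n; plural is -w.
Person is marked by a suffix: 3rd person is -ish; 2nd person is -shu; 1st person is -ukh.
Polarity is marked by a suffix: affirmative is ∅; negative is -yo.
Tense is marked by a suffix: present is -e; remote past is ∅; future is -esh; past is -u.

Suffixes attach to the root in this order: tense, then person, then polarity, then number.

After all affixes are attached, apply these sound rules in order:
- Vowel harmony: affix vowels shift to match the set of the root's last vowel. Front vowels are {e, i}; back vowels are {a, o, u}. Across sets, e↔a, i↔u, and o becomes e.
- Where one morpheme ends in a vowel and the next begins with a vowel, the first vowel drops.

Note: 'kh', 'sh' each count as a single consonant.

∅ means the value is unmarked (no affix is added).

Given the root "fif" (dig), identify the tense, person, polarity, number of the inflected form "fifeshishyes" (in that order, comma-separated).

Segment: fif-esh-ish-yo-s.
tense: -esh → future.
person: -ish → 3rd person.
polarity: -yo → negative.
number: -s → dual.

future, 3rd person, negative, dual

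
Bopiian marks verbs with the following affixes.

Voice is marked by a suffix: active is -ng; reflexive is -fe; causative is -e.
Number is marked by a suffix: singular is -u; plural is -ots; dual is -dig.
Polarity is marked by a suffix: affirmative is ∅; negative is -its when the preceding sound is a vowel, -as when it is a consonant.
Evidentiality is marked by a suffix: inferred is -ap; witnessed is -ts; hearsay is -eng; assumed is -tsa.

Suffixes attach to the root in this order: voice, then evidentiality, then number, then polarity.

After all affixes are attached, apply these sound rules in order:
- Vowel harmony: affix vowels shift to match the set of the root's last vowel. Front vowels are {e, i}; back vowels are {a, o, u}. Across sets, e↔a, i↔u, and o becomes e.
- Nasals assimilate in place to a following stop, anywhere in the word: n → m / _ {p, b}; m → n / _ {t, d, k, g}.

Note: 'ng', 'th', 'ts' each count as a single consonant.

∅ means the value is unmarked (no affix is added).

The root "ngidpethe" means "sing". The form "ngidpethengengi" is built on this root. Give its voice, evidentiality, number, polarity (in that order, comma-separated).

Segment: ngidpethe-ng-eng-u.
voice: -ng → active.
evidentiality: -eng → hearsay.
number: -u → singular.
polarity: ∅ → affirmative.

active, hearsay, singular, affirmative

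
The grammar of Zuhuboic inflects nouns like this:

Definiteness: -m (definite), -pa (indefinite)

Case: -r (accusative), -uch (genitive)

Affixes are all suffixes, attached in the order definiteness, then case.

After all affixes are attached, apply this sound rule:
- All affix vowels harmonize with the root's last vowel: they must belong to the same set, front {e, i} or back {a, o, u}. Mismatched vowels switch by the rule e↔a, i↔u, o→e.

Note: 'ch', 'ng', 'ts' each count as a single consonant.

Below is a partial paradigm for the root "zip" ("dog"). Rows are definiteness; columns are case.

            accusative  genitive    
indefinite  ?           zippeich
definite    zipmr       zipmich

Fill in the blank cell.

Attach definiteness indefinite -pa → zippa.
Attach case accusative -r → zippar.
Apply vowel harmony: zippar → zipper.

zipper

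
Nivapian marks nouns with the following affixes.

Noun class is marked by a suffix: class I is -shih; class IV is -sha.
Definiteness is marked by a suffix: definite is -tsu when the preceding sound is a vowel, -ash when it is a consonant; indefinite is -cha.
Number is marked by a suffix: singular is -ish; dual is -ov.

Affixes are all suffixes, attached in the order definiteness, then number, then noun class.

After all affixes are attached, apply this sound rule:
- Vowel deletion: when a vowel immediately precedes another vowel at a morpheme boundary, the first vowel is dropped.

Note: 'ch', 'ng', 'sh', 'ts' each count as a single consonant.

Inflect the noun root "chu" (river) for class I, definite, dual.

chutsovshih

Attach definiteness definite -tsu (after vowel 'u') → chutsu.
Attach number dual -ov → chutsuov.
Attach noun class class I -shih → chutsuovshih.
Apply vowel deletion: chutsuovshih → chutsovshih.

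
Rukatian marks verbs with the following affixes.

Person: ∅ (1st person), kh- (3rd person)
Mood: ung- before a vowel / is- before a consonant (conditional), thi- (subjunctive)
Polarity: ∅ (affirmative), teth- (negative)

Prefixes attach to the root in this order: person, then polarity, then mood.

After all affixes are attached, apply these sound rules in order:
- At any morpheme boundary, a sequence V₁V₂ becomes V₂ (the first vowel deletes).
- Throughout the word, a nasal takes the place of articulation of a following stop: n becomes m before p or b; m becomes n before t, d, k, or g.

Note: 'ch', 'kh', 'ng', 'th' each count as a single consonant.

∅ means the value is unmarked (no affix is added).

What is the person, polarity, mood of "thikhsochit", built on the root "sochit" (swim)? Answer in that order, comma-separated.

Segment: thi-kh-sochit.
person: kh- → 3rd person.
polarity: ∅ → affirmative.
mood: thi- → subjunctive.

3rd person, affirmative, subjunctive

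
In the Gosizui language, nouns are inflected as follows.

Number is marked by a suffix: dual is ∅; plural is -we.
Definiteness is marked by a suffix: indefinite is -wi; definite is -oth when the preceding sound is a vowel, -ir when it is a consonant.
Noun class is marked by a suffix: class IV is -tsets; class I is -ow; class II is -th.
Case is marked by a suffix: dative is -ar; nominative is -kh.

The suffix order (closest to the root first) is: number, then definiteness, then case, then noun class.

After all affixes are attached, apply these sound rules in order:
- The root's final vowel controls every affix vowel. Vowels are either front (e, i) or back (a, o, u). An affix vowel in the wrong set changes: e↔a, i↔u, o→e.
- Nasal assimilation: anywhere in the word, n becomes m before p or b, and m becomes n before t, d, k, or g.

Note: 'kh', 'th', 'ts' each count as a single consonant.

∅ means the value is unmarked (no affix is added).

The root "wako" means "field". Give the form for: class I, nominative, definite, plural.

Attach number plural -we → wakowe.
Attach definiteness definite -oth (after vowel 'e') → wakoweoth.
Attach case nominative -kh → wakoweothkh.
Attach noun class class I -ow → wakoweothkhow.
Apply vowel harmony: wakoweothkhow → wakowaothkhow.
Nasal assimilation: no change.

wakowaothkhow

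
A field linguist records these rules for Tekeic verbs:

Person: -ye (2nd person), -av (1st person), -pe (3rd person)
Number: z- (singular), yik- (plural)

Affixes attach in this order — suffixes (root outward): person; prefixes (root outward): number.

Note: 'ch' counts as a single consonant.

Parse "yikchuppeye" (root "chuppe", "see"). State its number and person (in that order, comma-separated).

Segment: yik-chuppe-ye.
number: yik- → plural.
person: -ye → 2nd person.

plural, 2nd person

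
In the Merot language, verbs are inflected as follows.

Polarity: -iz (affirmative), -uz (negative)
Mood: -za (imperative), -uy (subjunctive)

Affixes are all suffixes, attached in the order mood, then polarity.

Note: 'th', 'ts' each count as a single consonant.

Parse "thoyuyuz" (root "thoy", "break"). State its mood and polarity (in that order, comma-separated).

Segment: thoy-uy-uz.
mood: -uy → subjunctive.
polarity: -uz → negative.

subjunctive, negative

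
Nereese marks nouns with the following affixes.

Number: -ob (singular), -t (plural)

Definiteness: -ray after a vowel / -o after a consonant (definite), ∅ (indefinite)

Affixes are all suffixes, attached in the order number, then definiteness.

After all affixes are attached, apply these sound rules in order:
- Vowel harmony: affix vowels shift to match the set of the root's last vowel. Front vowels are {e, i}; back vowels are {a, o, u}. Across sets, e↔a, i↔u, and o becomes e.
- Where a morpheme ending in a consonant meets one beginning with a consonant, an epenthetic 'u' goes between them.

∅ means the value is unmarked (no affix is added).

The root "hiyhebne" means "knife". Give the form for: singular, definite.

Attach number singular -ob → hiyhebneob.
Attach definiteness definite -o (after consonant 'b') → hiyhebneobo.
Apply vowel harmony: hiyhebneobo → hiyhebneebe.
Epenthesis: no change.

hiyhebneebe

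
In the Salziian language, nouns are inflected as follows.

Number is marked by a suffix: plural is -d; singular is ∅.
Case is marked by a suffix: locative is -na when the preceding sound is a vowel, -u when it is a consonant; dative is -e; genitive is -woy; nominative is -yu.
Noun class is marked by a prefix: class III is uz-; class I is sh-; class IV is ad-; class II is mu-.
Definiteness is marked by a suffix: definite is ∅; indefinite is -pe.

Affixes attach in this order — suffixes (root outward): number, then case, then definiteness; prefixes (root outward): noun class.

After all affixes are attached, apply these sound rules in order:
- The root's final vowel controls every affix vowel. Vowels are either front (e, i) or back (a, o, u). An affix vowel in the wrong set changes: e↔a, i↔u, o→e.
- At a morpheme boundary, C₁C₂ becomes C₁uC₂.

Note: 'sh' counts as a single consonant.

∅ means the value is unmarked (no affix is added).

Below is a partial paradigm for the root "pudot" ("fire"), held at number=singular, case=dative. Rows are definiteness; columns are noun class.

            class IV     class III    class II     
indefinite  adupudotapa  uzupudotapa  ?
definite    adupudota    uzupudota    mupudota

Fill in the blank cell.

mupudotapa

Attach noun class class II mu- → mupudot.
number = singular: zero marking, form stays mupudot.
Attach case dative -e → mupudote.
Attach definiteness indefinite -pe → mupudotepe.
Apply vowel harmony: mupudotepe → mupudotapa.
Epenthesis: no change.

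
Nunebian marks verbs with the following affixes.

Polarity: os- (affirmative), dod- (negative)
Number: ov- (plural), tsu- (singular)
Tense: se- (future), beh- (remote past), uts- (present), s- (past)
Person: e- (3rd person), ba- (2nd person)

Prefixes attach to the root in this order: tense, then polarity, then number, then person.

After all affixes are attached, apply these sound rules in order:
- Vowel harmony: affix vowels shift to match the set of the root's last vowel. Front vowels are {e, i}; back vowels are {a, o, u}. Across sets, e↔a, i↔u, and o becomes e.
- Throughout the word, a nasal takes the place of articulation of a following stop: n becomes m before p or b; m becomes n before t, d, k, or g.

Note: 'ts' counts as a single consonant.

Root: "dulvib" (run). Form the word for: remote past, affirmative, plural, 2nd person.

Attach tense remote past beh- → behdulvib.
Attach polarity affirmative os- → osbehdulvib.
Attach number plural ov- → ovosbehdulvib.
Attach person 2nd person ba- → baovosbehdulvib.
Apply vowel harmony: baovosbehdulvib → beevesbehdulvib.
Nasal assimilation: no change.

beevesbehdulvib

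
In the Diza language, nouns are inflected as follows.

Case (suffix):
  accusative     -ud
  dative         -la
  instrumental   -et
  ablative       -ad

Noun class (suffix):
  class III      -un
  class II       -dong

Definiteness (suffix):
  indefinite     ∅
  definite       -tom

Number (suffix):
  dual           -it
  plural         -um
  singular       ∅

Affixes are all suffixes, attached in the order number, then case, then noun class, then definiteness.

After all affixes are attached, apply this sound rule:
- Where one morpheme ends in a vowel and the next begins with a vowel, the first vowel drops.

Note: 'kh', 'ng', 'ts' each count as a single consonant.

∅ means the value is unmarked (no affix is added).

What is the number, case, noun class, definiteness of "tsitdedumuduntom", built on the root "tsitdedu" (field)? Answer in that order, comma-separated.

Segment: tsitdedu-um-ud-un-tom.
number: -um → plural.
case: -ud → accusative.
noun class: -un → class III.
definiteness: -tom → definite.

plural, accusative, class III, definite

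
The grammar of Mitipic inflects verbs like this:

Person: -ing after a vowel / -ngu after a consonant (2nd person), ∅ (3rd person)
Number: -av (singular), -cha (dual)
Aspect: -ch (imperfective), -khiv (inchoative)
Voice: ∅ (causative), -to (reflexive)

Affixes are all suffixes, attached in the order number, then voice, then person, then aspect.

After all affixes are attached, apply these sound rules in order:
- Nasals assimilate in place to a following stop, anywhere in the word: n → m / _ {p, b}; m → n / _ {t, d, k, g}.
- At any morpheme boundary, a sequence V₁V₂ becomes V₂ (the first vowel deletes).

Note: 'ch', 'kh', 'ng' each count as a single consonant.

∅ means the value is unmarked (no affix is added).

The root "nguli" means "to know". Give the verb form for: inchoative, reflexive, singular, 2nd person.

Attach number singular -av → nguliav.
Attach voice reflexive -to → nguliavto.
Attach person 2nd person -ing (after vowel 'o') → nguliavtoing.
Attach aspect inchoative -khiv → nguliavtoingkhiv.
Nasal assimilation: no change.
Apply vowel deletion: nguliavtoingkhiv → ngulavtingkhiv.

ngulavtingkhiv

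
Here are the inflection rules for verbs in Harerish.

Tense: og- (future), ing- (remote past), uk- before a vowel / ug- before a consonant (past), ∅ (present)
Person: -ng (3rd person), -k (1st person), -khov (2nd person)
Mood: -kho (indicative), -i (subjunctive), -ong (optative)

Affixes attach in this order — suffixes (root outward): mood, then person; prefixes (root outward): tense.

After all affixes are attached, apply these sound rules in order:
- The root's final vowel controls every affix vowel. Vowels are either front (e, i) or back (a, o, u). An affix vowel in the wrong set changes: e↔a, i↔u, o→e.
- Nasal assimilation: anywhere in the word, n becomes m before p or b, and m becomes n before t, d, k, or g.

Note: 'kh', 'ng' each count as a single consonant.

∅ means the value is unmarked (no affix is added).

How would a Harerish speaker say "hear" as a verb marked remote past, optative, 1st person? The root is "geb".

Attach tense remote past ing- → inggeb.
Attach mood optative -ong → inggebong.
Attach person 1st person -k → inggebongk.
Apply vowel harmony: inggebongk → inggebengk.
Nasal assimilation: no change.

inggebengk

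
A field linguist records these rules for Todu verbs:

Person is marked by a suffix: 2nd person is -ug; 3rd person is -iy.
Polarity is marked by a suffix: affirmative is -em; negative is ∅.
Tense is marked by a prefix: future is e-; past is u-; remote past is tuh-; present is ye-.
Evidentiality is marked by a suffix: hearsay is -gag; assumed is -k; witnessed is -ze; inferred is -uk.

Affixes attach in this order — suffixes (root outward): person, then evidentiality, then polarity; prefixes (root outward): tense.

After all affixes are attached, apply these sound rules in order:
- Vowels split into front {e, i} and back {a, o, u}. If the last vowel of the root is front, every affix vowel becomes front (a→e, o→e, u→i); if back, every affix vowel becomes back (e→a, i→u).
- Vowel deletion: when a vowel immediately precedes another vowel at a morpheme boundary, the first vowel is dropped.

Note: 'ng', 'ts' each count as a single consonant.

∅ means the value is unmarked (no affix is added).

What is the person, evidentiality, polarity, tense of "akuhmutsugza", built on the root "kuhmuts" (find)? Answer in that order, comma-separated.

Segment: e-kuhmuts-ug-ze.
person: -ug → 2nd person.
evidentiality: -ze → witnessed.
polarity: ∅ → negative.
tense: e- → future.

2nd person, witnessed, negative, future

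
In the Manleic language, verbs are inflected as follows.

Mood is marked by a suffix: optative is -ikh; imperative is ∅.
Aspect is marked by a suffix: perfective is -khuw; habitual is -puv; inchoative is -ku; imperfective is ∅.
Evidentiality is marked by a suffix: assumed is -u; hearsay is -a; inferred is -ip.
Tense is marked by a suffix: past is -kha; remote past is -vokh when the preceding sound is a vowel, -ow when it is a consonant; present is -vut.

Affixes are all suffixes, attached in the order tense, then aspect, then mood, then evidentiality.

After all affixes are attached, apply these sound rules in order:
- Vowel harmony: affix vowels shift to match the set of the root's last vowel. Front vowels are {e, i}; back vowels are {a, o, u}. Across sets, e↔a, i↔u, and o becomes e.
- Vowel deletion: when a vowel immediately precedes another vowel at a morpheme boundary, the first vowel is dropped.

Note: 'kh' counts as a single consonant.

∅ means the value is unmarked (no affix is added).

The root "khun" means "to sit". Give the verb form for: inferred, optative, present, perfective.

khunvutkhuwukhup

Attach tense present -vut → khunvut.
Attach aspect perfective -khuw → khunvutkhuw.
Attach mood optative -ikh → khunvutkhuwikh.
Attach evidentiality inferred -ip → khunvutkhuwikhip.
Apply vowel harmony: khunvutkhuwikhip → khunvutkhuwukhup.
Vowel deletion: no change.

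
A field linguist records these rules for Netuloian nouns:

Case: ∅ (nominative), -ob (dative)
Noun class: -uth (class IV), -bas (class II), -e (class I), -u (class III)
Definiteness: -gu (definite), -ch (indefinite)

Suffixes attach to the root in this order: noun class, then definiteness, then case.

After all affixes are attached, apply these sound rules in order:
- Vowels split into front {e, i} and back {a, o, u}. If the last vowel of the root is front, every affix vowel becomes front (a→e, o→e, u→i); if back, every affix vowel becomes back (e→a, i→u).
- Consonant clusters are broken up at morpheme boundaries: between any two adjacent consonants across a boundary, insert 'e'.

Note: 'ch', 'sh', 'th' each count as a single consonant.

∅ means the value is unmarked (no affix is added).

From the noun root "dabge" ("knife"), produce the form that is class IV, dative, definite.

dabgeithegieb

Attach noun class class IV -uth → dabgeuth.
Attach definiteness definite -gu → dabgeuthgu.
Attach case dative -ob → dabgeuthguob.
Apply vowel harmony: dabgeuthguob → dabgeithgieb.
Apply epenthesis: dabgeithgieb → dabgeithegieb.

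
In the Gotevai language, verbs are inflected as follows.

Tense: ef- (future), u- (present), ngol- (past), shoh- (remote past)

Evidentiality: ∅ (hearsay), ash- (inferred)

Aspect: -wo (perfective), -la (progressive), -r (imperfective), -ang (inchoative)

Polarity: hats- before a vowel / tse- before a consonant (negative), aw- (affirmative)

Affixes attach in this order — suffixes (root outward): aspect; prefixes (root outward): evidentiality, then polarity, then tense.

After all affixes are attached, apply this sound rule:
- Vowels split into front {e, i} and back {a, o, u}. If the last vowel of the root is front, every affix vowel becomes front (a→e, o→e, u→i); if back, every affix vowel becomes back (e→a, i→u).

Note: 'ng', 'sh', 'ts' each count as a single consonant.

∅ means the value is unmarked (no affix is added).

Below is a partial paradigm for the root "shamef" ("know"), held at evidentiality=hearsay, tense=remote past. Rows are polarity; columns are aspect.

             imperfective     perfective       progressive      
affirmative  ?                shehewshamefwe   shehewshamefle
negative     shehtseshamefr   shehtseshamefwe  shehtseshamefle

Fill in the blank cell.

evidentiality = hearsay: zero marking, form stays shamef.
Attach polarity affirmative aw- → awshamef.
Attach tense remote past shoh- → shohawshamef.
Attach aspect imperfective -r → shohawshamefr.
Apply vowel harmony: shohawshamefr → shehewshamefr.

shehewshamefr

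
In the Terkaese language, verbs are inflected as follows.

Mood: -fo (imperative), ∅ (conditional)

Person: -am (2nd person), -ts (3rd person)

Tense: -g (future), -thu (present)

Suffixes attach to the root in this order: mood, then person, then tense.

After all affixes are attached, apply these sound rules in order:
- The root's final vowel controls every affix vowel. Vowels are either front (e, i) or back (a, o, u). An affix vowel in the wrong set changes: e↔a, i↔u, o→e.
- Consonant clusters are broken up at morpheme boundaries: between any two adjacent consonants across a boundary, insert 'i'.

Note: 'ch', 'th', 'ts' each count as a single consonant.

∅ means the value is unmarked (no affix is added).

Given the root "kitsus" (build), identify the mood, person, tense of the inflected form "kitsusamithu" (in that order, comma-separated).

conditional, 2nd person, present

Segment: kitsus-am-thu.
mood: ∅ → conditional.
person: -am → 2nd person.
tense: -thu → present.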